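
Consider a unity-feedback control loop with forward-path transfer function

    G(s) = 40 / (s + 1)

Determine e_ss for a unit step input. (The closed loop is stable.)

G(s) has no poles at the origin.
This is a Type 0 system. Kp = lim_{s→0} G(s) = 40/1.
e_ss = 1/(1 + Kp) = 1/(1 + 40) = 1/41 ≈ 0.02439.

e_ss = 0.02439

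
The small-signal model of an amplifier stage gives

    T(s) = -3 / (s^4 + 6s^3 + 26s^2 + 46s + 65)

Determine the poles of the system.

The poles are the roots of the denominator s^4 + 6s^3 + 26s^2 + 46s + 65 = 0.
No real roots exist; factor into two real quadratics: (s^2 + 4s + 13)(s^2 + 2s + 5) = 0.
Each quadratic gives a conjugate pair via the quadratic formula.

s = -2 ± 3j, -1 ± 2j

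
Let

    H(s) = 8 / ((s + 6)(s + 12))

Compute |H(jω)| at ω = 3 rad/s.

|H(j3)| ≈ 0.09641

Substitute s = j3: numerator = 8, denominator = 63 + j54.
|H(j3)| = |8| / |63 + j54| = 8 / 82.976 ≈ 0.09641.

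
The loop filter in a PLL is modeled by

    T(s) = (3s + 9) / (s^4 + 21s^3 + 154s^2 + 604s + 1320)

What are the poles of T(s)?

s = -2 ± 4j, -6, -11

The poles are the roots of the denominator s^4 + 21s^3 + 154s^2 + 604s + 1320 = 0.
Trying s = -6: the polynomial evaluates to 0, so (s + 6) is a factor.
Dividing out leaves s^3 + 15s^2 + 64s + 220 = 0.
This factors further as (s^2 + 4s + 20)(s + 11) = 0.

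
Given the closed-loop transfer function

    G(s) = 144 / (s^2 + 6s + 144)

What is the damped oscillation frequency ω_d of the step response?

ω_d ≈ 11.62 rad/s

Comparing s^2 + 6s + 144 to s^2 + 2ζωₙs + ωₙ²: ωₙ = 12 rad/s and ζ = 6/(2·12) = 0.25.
ζωₙ = 6/2 = 3, so ω_d = ωₙ√(1−ζ²) = √(ωₙ² − (ζωₙ)²) = √(144 − 3²) = √135 ≈ 11.62 rad/s.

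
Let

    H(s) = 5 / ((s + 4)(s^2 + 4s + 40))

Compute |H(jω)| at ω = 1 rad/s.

Substitute s = j1: numerator = 5, denominator = 152 + j55.
|H(j1)| = |5| / |152 + j55| = 5 / 161.64 ≈ 0.03093.

|H(j1)| ≈ 0.03093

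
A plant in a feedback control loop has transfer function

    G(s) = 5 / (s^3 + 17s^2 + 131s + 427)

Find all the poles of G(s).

The poles are the roots of the denominator s^3 + 17s^2 + 131s + 427 = 0.
Trying s = -7: the polynomial evaluates to 0, so (s + 7) is a factor.
Dividing out leaves s^2 + 10s + 61 = 0.
The quadratic formula then gives s = -5 ± 6j.

s = -5 + 6j, -5 - 6j, -7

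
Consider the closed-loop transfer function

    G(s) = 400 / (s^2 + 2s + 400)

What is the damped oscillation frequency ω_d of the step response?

ω_d ≈ 19.97 rad/s

Comparing s^2 + 2s + 400 to s^2 + 2ζωₙs + ωₙ²: ωₙ = 20 rad/s and ζ = 2/(2·20) = 0.05.
ζωₙ = 2/2 = 1, so ω_d = ωₙ√(1−ζ²) = √(ωₙ² − (ζωₙ)²) = √(400 − 1²) = √399 ≈ 19.97 rad/s.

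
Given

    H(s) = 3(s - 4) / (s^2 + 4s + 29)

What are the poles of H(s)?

The poles are the roots of the denominator s^2 + 4s + 29 = 0.
Using the quadratic formula: s = (-4 ± √(-100))/2 = -2 ± 5j.

s = -2 ± 5j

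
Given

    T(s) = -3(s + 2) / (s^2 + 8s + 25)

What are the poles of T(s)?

s = -4 + 3j, -4 - 3j

The poles are the roots of the denominator s^2 + 8s + 25 = 0.
Using the quadratic formula: s = (-8 ± √(-36))/2 = -4 ± 3j.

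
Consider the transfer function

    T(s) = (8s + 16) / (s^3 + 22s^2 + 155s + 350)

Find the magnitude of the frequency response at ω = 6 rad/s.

Substitute s = j6: numerator = 16 + j48, denominator = -442 + j714.
|T(j6)| = |16 + j48| / |-442 + j714| = 50.596 / 839.74 ≈ 0.06025.

|T(j6)| ≈ 0.06025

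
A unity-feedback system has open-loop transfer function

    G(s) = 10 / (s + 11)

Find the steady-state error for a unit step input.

G(s) has no poles at the origin.
This is a Type 0 system. Kp = lim_{s→0} G(s) = 10/11.
e_ss = 1/(1 + Kp) = 1/(1 + 10/11) = 11/21 ≈ 0.5238.

e_ss = 0.5238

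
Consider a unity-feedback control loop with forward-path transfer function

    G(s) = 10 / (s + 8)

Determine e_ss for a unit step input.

e_ss = 0.4444

G(s) has no poles at the origin.
This is a Type 0 system. Kp = lim_{s→0} G(s) = 10/8 = 5/4.
e_ss = 1/(1 + Kp) = 1/(1 + 5/4) = 4/9 ≈ 0.4444.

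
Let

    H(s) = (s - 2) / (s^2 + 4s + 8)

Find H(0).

H(0) = -1/4 ≈ -0.2500

Set s = 0: H(0) = (-2) / (8) = -1/4.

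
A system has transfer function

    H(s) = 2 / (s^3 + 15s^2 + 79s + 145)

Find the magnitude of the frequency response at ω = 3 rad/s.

|H(j3)| ≈ 0.009513

Substitute s = j3: numerator = 2, denominator = 10 + j210.
|H(j3)| = |2| / |10 + j210| = 2 / 210.24 ≈ 0.009513.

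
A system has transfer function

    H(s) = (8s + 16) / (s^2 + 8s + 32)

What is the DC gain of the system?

Set s = 0: H(0) = (16) / (32) = 1/2.

H(0) = 1/2 ≈ 0.5000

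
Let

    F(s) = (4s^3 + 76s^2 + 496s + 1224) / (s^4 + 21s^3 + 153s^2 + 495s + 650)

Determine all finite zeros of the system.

s = -9, -5 ± 3j

Set the numerator to zero: 4s^3 + 76s^2 + 496s + 1224 = 0, i.e. 4·(s^3 + 19s^2 + 124s + 306) = 0.
Factoring: (s + 9)(s^2 + 10s + 34) = 0.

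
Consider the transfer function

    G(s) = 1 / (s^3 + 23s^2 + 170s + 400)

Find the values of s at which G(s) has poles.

s = -8, -10, -5

The poles are the roots of the denominator s^3 + 23s^2 + 170s + 400 = 0.
Trying s = -8: the polynomial evaluates to 0, so (s + 8) is a factor.
Dividing out leaves s^2 + 15s + 50 = 0.
Factoring the quadratic: (s + 10)(s + 5) = 0.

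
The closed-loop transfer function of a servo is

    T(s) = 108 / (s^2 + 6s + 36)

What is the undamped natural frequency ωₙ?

ωₙ = 6 rad/s

Compare the denominator to the standard form s^2 + 2ζωₙs + ωₙ².
ωₙ² = 36, so ωₙ = 6 rad/s.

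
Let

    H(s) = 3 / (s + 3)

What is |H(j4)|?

|H(j4)| = 0.6000

Substitute s = j4: numerator = 3, denominator = 3 + j4.
|H(j4)| = |3| / |3 + j4| = 3 / 5 = 0.6000.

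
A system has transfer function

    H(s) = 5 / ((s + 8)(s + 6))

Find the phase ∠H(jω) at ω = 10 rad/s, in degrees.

∠H(j10) ≈ -110.4°

At s = j10: numerator = 5, denominator = -52 + j140.
∠H = ∠num − ∠den = 0° − (110.38°) = -110.4°.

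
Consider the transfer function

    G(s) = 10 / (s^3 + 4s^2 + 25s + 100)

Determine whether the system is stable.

The denominator s^3 + 4s^2 + 25s + 100 factors as (s^2 + 25)(s + 4), giving poles at s = ±5j, -4.
Since the simple pole(s) at s = 5j, -5j lie on the jω-axis with none in the right half-plane, the system is marginally stable.

marginally stable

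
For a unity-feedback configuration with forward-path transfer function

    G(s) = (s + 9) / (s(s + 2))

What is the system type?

Type 1

The denominator has 1 factor of s at the origin (free integrator), so this is a Type 1 system.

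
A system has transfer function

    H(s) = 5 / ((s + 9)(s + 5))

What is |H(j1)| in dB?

|H(j1)|_dB ≈ -19.3 dB

Substitute s = j1: numerator = 5, denominator = 44 + j14.
|H(j1)| = |5| / |44 + j14| = 5 / 46.174 ≈ 0.1083.
In decibels: 20·log₁₀(0.1083) ≈ -19.3 dB.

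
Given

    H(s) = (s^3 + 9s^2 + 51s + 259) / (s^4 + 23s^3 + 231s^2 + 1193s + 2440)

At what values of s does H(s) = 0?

s = -7, -1 + 6j, -1 - 6j

Set the numerator to zero: s^3 + 9s^2 + 51s + 259 = 0.
Factoring: (s + 7)(s^2 + 2s + 37) = 0.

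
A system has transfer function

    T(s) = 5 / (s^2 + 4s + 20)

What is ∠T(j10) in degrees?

At s = j10: numerator = 5, denominator = -80 + j40.
∠T = ∠num − ∠den = 0° − (153.43°) = -153.4°.

∠T(j10) ≈ -153.4°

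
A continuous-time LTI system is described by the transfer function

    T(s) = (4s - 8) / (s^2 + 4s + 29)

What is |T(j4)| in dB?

|T(j4)|_dB ≈ -1.23 dB

Substitute s = j4: numerator = -8 + j16, denominator = 13 + j16.
|T(j4)| = |-8 + j16| / |13 + j16| = 17.889 / 20.616 ≈ 0.8677.
In decibels: 20·log₁₀(0.8677) ≈ -1.23 dB.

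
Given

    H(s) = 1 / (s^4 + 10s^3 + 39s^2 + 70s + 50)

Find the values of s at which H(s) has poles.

s = -2 ± j, -3 ± j

The poles are the roots of the denominator s^4 + 10s^3 + 39s^2 + 70s + 50 = 0.
No real roots exist; factor into two real quadratics: (s^2 + 4s + 5)(s^2 + 6s + 10) = 0.
Each quadratic gives a conjugate pair via the quadratic formula.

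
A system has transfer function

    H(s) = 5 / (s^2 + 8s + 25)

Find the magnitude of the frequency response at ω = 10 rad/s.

|H(j10)| ≈ 0.04560

Substitute s = j10: numerator = 5, denominator = -75 + j80.
|H(j10)| = |5| / |-75 + j80| = 5 / 109.66 ≈ 0.04560.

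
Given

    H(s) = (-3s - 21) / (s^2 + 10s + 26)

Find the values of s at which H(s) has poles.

The poles are the roots of the denominator s^2 + 10s + 26 = 0.
Using the quadratic formula: s = (-10 ± √(-4))/2 = -5 ± 1j.

s = -5 ± j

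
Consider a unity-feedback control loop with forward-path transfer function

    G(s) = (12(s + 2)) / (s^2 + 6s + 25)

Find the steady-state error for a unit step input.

e_ss = 0.5102

G(s) has no poles at the origin.
This is a Type 0 system. Kp = lim_{s→0} G(s) = 24/25.
e_ss = 1/(1 + Kp) = 1/(1 + 24/25) = 25/49 ≈ 0.5102.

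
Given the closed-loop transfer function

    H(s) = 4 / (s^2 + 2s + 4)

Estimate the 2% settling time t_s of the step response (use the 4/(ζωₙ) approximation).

t_s ≈ 4 s

Comparing s^2 + 2s + 4 to s^2 + 2ζωₙs + ωₙ²: ωₙ = 2 rad/s and ζ = 2/(2·2) = 0.5.
ζωₙ = 2/2 = 1, so t_s ≈ 4/(ζωₙ) = 4/1 = 4 s.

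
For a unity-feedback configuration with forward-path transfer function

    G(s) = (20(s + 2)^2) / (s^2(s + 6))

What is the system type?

Type 2

The denominator has 2 factors of s at the origin (free integrators), so this is a Type 2 system.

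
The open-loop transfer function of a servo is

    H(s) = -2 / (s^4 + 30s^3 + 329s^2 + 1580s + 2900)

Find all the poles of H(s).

s = -5 + 2j, -5 - 2j, -10, -10

The poles are the roots of the denominator s^4 + 30s^3 + 329s^2 + 1580s + 2900 = 0.
Trying s = -10: the polynomial evaluates to 0, so (s + 10) is a factor.
Dividing out leaves s^3 + 20s^2 + 129s + 290 = 0.
This factors further as (s^2 + 10s + 29)(s + 10) = 0.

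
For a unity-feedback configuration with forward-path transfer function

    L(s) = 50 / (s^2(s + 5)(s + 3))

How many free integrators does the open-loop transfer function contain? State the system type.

Type 2

The denominator has 2 factors of s at the origin (free integrators), so this is a Type 2 system.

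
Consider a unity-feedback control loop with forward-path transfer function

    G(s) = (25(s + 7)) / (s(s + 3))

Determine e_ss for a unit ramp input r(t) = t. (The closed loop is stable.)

e_ss = 0.01714

G(s) has one pole at the origin.
This is a Type 1 system. Kv = lim_{s→0} s·G(s) = 175/3.
e_ss = 1/Kv = 1/(175/3) = 3/175 ≈ 0.01714.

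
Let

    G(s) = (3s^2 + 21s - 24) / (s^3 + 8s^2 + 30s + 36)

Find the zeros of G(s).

Set the numerator to zero: 3s^2 + 21s - 24 = 0, i.e. 3·(s^2 + 7s - 8) = 0.
Factoring: (s - 1)(s + 8) = 0.

s = 1, -8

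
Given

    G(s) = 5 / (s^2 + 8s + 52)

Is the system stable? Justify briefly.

The poles can be read from the denominator factors: s = -4 ± 6j.
Since all poles lie strictly in the left half-plane, the system is stable.

stable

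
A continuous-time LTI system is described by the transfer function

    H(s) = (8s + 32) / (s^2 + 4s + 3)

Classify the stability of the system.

The denominator s^2 + 4s + 3 factors as (s + 3)(s + 1), giving poles at s = -3, -1.
Since all poles lie strictly in the left half-plane, the system is stable.

stable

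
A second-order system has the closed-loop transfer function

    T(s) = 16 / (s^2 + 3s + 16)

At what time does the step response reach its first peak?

Comparing s^2 + 3s + 16 to s^2 + 2ζωₙs + ωₙ²: ωₙ = 4 rad/s and ζ = 3/(2·4) = 0.375.
ζωₙ = 3/2 = 1.5, so ω_d = ωₙ√(1−ζ²) = √(ωₙ² − (ζωₙ)²) = √(16 − 1.5²) = √13.75 ≈ 3.708 rad/s.
t_p = π/ω_d = π/3.708 ≈ 0.8472 s.

t_p ≈ 0.8472 s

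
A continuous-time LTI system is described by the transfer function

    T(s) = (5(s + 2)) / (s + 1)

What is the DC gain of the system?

T(0) = 10

At s = 0 each factor (s + a) contributes a and each (s^2 + bs + c) contributes c.
T(0) = 5·(2) / ((1)) = 10/1 = 10.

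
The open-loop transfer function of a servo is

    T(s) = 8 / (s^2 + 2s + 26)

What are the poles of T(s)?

The poles are the roots of the denominator s^2 + 2s + 26 = 0.
Using the quadratic formula: s = (-2 ± √(-100))/2 = -1 ± 5j.

s = -1 ± 5j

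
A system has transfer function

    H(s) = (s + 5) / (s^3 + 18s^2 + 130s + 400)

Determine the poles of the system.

The poles are the roots of the denominator s^3 + 18s^2 + 130s + 400 = 0.
Trying s = -8: the polynomial evaluates to 0, so (s + 8) is a factor.
Dividing out leaves s^2 + 10s + 50 = 0.
The quadratic formula then gives s = -5 ± 5j.

s = -5 + 5j, -5 - 5j, -8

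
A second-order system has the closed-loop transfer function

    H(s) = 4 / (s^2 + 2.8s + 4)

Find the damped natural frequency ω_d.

ω_d ≈ 1.428 rad/s

Comparing s^2 + 2.8s + 4 to s^2 + 2ζωₙs + ωₙ²: ωₙ = 2 rad/s and ζ = 2.8/(2·2) = 0.7.
ζωₙ = 2.8/2 = 1.4, so ω_d = ωₙ√(1−ζ²) = √(ωₙ² − (ζωₙ)²) = √(4 − 1.4²) = √2.04 ≈ 1.428 rad/s.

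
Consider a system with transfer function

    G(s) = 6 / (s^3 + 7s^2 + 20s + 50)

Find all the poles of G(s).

s = -1 ± 3j, -5

The poles are the roots of the denominator s^3 + 7s^2 + 20s + 50 = 0.
Trying s = -5: the polynomial evaluates to 0, so (s + 5) is a factor.
Dividing out leaves s^2 + 2s + 10 = 0.
The quadratic formula then gives s = -1 ± 3j.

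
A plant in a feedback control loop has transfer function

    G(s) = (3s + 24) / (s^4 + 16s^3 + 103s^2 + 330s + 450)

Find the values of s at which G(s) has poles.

s = -5, -3 + 3j, -3 - 3j, -5

The poles are the roots of the denominator s^4 + 16s^3 + 103s^2 + 330s + 450 = 0.
Trying s = -5: the polynomial evaluates to 0, so (s + 5) is a factor.
Dividing out leaves s^3 + 11s^2 + 48s + 90 = 0.
This factors further as (s^2 + 6s + 18)(s + 5) = 0.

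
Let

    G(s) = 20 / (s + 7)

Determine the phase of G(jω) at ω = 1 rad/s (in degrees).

∠G(j1) ≈ -8.130°

At s = j1: numerator = 20, denominator = 7 + j1.
∠G = ∠num − ∠den = 0° − (8.1301°) = -8.130°.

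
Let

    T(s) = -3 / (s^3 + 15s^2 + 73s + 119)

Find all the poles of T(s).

The poles are the roots of the denominator s^3 + 15s^2 + 73s + 119 = 0.
Trying s = -7: the polynomial evaluates to 0, so (s + 7) is a factor.
Dividing out leaves s^2 + 8s + 17 = 0.
The quadratic formula then gives s = -4 ± 1j.

s = -4 + j, -4 - j, -7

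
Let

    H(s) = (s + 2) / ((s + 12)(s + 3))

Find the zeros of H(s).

Set the numerator to zero: s + 2 = 0.
So s = -2.

s = -2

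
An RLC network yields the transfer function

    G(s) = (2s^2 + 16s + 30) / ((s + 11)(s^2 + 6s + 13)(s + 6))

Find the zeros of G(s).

Set the numerator to zero: 2s^2 + 16s + 30 = 0, i.e. 2·(s^2 + 8s + 15) = 0.
Factoring: (s + 5)(s + 3) = 0.

s = -5, -3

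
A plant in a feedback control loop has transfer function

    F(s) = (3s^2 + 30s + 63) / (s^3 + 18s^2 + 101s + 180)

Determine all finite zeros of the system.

s = -3, -7

Set the numerator to zero: 3s^2 + 30s + 63 = 0, i.e. 3·(s^2 + 10s + 21) = 0.
Factoring: (s + 3)(s + 7) = 0.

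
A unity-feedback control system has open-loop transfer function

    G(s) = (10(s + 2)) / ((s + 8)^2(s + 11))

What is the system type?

Type 0

The denominator has no factor of s at the origin — no free integrator — so this is a Type 0 system.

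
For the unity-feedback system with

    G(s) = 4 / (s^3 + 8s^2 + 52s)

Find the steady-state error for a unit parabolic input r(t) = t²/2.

G(s) has one pole at the origin.
This is a Type 1 system; Ka = lim_{s→0} s^2·G(s) = 0, so the steady-state error for a parabola input is infinite.

e_ss = ∞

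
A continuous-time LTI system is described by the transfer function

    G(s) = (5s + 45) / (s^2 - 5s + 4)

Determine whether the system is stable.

unstable

The denominator s^2 - 5s + 4 factors as (s - 1)(s - 4), giving poles at s = 1, 4.
Since the pole(s) at s = 1, 4 lie in the right half-plane, the system is unstable.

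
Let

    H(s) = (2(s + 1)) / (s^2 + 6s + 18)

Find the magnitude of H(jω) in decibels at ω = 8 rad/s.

|H(j8)|_dB ≈ -12.3 dB

Substitute s = j8: numerator = 2 + j16, denominator = -46 + j48.
|H(j8)| = |2 + j16| / |-46 + j48| = 16.125 / 66.483 ≈ 0.2425.
In decibels: 20·log₁₀(0.2425) ≈ -12.3 dB.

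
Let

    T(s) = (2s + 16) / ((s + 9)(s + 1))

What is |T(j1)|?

|T(j1)| ≈ 1.259

Substitute s = j1: numerator = 16 + j2, denominator = 8 + j10.
|T(j1)| = |16 + j2| / |8 + j10| = 16.125 / 12.806 ≈ 1.259.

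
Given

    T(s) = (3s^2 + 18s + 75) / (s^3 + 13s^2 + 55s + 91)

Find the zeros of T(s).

s = -3 + 4j, -3 - 4j

Set the numerator to zero: 3s^2 + 18s + 75 = 0, i.e. 3·(s^2 + 6s + 25) = 0.
Factoring: (s^2 + 6s + 25) = 0.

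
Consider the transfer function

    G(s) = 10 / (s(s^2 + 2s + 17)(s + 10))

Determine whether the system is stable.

marginally stable

The poles can be read from the denominator factors: s = 0, -1 ± 4j, -10.
Since the simple pole(s) at s = 0 lie on the jω-axis with none in the right half-plane, the system is marginally stable.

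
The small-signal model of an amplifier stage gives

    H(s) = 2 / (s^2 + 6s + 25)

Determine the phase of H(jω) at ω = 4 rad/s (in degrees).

∠H(j4) ≈ -69.44°

At s = j4: numerator = 2, denominator = 9 + j24.
∠H = ∠num − ∠den = 0° − (69.444°) = -69.44°.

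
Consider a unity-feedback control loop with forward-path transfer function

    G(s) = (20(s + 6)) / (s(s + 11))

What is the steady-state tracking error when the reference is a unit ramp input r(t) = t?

G(s) has one pole at the origin.
This is a Type 1 system. Kv = lim_{s→0} s·G(s) = 120/11.
e_ss = 1/Kv = 1/(120/11) = 11/120 ≈ 0.09167.

e_ss = 0.09167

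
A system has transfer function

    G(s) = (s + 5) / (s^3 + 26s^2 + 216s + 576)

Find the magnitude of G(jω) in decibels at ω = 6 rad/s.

|G(j6)|_dB ≈ -43.3 dB

Substitute s = j6: numerator = 5 + j6, denominator = -360 + j1080.
|G(j6)| = |5 + j6| / |-360 + j1080| = 7.8102 / 1138.4 ≈ 0.006861.
In decibels: 20·log₁₀(0.006861) ≈ -43.3 dB.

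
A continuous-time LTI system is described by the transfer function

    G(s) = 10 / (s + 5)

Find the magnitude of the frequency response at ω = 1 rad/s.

Substitute s = j1: numerator = 10, denominator = 5 + j1.
|G(j1)| = |10| / |5 + j1| = 10 / 5.0990 ≈ 1.961.

|G(j1)| ≈ 1.961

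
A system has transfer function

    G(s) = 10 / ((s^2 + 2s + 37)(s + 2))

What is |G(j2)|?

Substitute s = j2: numerator = 10, denominator = 58 + j74.
|G(j2)| = |10| / |58 + j74| = 10 / 94.021 ≈ 0.1064.

|G(j2)| ≈ 0.1064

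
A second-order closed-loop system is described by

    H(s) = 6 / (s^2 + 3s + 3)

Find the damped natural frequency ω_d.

ω_d ≈ 0.8660 rad/s

Comparing s^2 + 3s + 3 to s^2 + 2ζωₙs + ωₙ²: ωₙ = √3 ≈ 1.732 rad/s and ζ = 3/(2·√3) ≈ 0.8660.
ζωₙ = 3/2 = 1.5, so ω_d = ωₙ√(1−ζ²) = √(ωₙ² − (ζωₙ)²) = √(3 − 1.5²) = √0.75 ≈ 0.8660 rad/s.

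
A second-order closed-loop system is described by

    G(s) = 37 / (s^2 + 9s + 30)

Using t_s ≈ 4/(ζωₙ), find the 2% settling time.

Comparing s^2 + 9s + 30 to s^2 + 2ζωₙs + ωₙ²: ωₙ = √30 ≈ 5.477 rad/s and ζ = 9/(2·√30) ≈ 0.8216.
ζωₙ = 9/2 = 4.5, so t_s ≈ 4/(ζωₙ) = 4/4.5 ≈ 0.8889 s.

t_s ≈ 0.8889 s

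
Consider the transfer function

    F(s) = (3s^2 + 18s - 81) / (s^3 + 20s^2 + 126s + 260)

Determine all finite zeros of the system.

s = 3, -9

Set the numerator to zero: 3s^2 + 18s - 81 = 0, i.e. 3·(s^2 + 6s - 27) = 0.
Factoring: (s - 3)(s + 9) = 0.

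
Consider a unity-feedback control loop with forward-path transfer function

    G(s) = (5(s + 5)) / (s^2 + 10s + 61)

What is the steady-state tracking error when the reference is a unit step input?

e_ss = 0.7093

G(s) has no poles at the origin.
This is a Type 0 system. Kp = lim_{s→0} G(s) = 25/61.
e_ss = 1/(1 + Kp) = 1/(1 + 25/61) = 61/86 ≈ 0.7093.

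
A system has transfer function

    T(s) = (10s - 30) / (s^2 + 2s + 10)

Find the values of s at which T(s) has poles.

s = -1 + 3j, -1 - 3j

The poles are the roots of the denominator s^2 + 2s + 10 = 0.
Using the quadratic formula: s = (-2 ± √(-36))/2 = -1 ± 3j.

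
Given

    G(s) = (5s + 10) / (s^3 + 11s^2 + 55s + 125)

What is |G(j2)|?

|G(j2)| ≈ 0.1086

Substitute s = j2: numerator = 10 + j10, denominator = 81 + j102.
|G(j2)| = |10 + j10| / |81 + j102| = 14.142 / 130.25 ≈ 0.1086.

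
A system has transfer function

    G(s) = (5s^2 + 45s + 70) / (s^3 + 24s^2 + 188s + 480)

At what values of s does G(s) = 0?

s = -7, -2

Set the numerator to zero: 5s^2 + 45s + 70 = 0, i.e. 5·(s^2 + 9s + 14) = 0.
Factoring: (s + 7)(s + 2) = 0.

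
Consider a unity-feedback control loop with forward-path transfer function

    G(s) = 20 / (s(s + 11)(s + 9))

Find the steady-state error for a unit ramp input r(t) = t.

G(s) has one pole at the origin.
This is a Type 1 system. Kv = lim_{s→0} s·G(s) = 20/99.
e_ss = 1/Kv = 1/(20/99) = 99/20 ≈ 4.950.

e_ss = 4.950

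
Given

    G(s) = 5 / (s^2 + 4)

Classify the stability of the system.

The denominator s^2 + 4 factors as (s^2 + 4), giving poles at s = ±2j.
Since the simple pole(s) at s = 2j, -2j lie on the jω-axis with none in the right half-plane, the system is marginally stable.

marginally stable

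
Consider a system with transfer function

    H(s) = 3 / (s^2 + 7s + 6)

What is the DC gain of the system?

Set s = 0: H(0) = (3) / (6) = 1/2.

H(0) = 1/2 ≈ 0.5000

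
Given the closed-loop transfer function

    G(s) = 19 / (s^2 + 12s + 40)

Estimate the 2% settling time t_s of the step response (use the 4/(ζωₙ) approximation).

Comparing s^2 + 12s + 40 to s^2 + 2ζωₙs + ωₙ²: ωₙ = √40 ≈ 6.325 rad/s and ζ = 12/(2·√40) ≈ 0.9487.
ζωₙ = 12/2 = 6, so t_s ≈ 4/(ζωₙ) = 4/6 ≈ 0.6667 s.

t_s ≈ 0.6667 s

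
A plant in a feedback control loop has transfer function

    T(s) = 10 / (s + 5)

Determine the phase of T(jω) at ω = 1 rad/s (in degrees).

At s = j1: numerator = 10, denominator = 5 + j1.
∠T = ∠num − ∠den = 0° − (11.310°) = -11.31°.

∠T(j1) ≈ -11.31°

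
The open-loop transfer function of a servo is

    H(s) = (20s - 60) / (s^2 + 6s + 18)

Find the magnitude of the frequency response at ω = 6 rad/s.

|H(j6)| ≈ 3.333

Substitute s = j6: numerator = -60 + j120, denominator = -18 + j36.
|H(j6)| = |-60 + j120| / |-18 + j36| = 134.16 / 40.249 ≈ 3.333.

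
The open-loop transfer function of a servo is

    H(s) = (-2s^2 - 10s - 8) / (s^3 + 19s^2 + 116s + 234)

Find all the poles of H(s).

The poles are the roots of the denominator s^3 + 19s^2 + 116s + 234 = 0.
Trying s = -9: the polynomial evaluates to 0, so (s + 9) is a factor.
Dividing out leaves s^2 + 10s + 26 = 0.
The quadratic formula then gives s = -5 ± 1j.

s = -5 + j, -5 - j, -9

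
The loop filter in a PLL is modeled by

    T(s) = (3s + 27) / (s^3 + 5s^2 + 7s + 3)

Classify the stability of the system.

stable

The denominator s^3 + 5s^2 + 7s + 3 factors as (s + 1)^2(s + 3), giving poles at s = -1, -1, -3.
Since all poles lie strictly in the left half-plane, the system is stable.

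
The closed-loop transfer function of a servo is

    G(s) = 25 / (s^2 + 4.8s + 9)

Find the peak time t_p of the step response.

t_p ≈ 1.745 s

Comparing s^2 + 4.8s + 9 to s^2 + 2ζωₙs + ωₙ²: ωₙ = 3 rad/s and ζ = 4.8/(2·3) = 0.8.
ζωₙ = 4.8/2 = 2.4, so ω_d = ωₙ√(1−ζ²) = √(ωₙ² − (ζωₙ)²) = √(9 − 2.4²) = √3.24 = 1.800 rad/s.
t_p = π/ω_d = π/1.800 ≈ 1.745 s.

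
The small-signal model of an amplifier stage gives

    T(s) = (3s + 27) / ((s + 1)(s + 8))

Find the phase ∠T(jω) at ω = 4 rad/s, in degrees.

∠T(j4) ≈ -78.57°

At s = j4: numerator = 27 + j12, denominator = -8 + j36.
∠T = ∠num − ∠den = 23.962° − (102.53°) = -78.57°.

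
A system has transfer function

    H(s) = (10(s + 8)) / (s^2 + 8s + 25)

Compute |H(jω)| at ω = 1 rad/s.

|H(j1)| ≈ 3.187

Substitute s = j1: numerator = 80 + j10, denominator = 24 + j8.
|H(j1)| = |80 + j10| / |24 + j8| = 80.623 / 25.298 ≈ 3.187.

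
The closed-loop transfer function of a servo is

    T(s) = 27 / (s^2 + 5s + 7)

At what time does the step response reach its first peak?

Comparing s^2 + 5s + 7 to s^2 + 2ζωₙs + ωₙ²: ωₙ = √7 ≈ 2.646 rad/s and ζ = 5/(2·√7) ≈ 0.9449.
ζωₙ = 5/2 = 2.5, so ω_d = ωₙ√(1−ζ²) = √(ωₙ² − (ζωₙ)²) = √(7 − 2.5²) = √0.75 ≈ 0.8660 rad/s.
t_p = π/ω_d = π/0.8660 ≈ 3.628 s.

t_p ≈ 3.628 s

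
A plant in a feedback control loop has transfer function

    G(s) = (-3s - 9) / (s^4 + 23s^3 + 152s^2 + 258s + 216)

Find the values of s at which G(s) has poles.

The poles are the roots of the denominator s^4 + 23s^3 + 152s^2 + 258s + 216 = 0.
Trying s = -12: the polynomial evaluates to 0, so (s + 12) is a factor.
Dividing out leaves s^3 + 11s^2 + 20s + 18 = 0.
This factors further as (s^2 + 2s + 2)(s + 9) = 0.

s = -1 ± j, -12, -9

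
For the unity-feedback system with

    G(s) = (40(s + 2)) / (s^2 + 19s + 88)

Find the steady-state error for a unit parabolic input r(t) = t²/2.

G(s) has no poles at the origin.
This is a Type 0 system; Ka = lim_{s→0} s^2·G(s) = 0, so the steady-state error for a parabola input is infinite.

e_ss = ∞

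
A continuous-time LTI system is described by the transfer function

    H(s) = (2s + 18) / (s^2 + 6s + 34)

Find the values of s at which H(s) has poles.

The poles are the roots of the denominator s^2 + 6s + 34 = 0.
Using the quadratic formula: s = (-6 ± √(-100))/2 = -3 ± 5j.

s = -3 + 5j, -3 - 5j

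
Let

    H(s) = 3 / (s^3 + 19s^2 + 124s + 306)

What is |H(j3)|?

Substitute s = j3: numerator = 3, denominator = 135 + j345.
|H(j3)| = |3| / |135 + j345| = 3 / 370.47 ≈ 0.008098.

|H(j3)| ≈ 0.008098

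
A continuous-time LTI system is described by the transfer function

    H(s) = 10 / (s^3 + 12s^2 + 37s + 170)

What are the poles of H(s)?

The poles are the roots of the denominator s^3 + 12s^2 + 37s + 170 = 0.
Trying s = -10: the polynomial evaluates to 0, so (s + 10) is a factor.
Dividing out leaves s^2 + 2s + 17 = 0.
The quadratic formula then gives s = -1 ± 4j.

s = -1 ± 4j, -10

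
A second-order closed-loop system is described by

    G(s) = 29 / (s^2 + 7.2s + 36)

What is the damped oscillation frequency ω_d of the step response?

ω_d = 4.800 rad/s

Comparing s^2 + 7.2s + 36 to s^2 + 2ζωₙs + ωₙ²: ωₙ = 6 rad/s and ζ = 7.2/(2·6) = 0.6.
ζωₙ = 7.2/2 = 3.6, so ω_d = ωₙ√(1−ζ²) = √(ωₙ² − (ζωₙ)²) = √(36 − 3.6²) = √23.04 = 4.800 rad/s.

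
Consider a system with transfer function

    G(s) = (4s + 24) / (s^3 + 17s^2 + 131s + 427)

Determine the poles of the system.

s = -5 ± 6j, -7

The poles are the roots of the denominator s^3 + 17s^2 + 131s + 427 = 0.
Trying s = -7: the polynomial evaluates to 0, so (s + 7) is a factor.
Dividing out leaves s^2 + 10s + 61 = 0.
The quadratic formula then gives s = -5 ± 6j.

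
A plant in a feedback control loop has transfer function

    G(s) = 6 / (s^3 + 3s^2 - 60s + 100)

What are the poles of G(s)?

s = 5, 2, -10

The poles are the roots of the denominator s^3 + 3s^2 - 60s + 100 = 0.
Trying s = 5: the polynomial evaluates to 0, so (s - 5) is a factor.
Dividing out leaves s^2 + 8s - 20 = 0.
Factoring the quadratic: (s - 2)(s + 10) = 0.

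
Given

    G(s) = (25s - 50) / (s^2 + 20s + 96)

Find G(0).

Set s = 0: G(0) = (-50) / (96) = -25/48.

G(0) = -25/48 ≈ -0.5208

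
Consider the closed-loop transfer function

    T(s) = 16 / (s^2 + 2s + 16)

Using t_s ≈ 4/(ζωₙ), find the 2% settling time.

t_s ≈ 4 s

Comparing s^2 + 2s + 16 to s^2 + 2ζωₙs + ωₙ²: ωₙ = 4 rad/s and ζ = 2/(2·4) = 0.25.
ζωₙ = 2/2 = 1, so t_s ≈ 4/(ζωₙ) = 4/1 = 4 s.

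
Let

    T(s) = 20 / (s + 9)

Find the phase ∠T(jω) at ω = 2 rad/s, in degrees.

At s = j2: numerator = 20, denominator = 9 + j2.
∠T = ∠num − ∠den = 0° − (12.529°) = -12.53°.

∠T(j2) ≈ -12.53°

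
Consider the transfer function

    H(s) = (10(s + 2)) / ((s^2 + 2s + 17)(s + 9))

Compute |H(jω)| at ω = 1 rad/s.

Substitute s = j1: numerator = 20 + j10, denominator = 142 + j34.
|H(j1)| = |20 + j10| / |142 + j34| = 22.361 / 146.01 ≈ 0.1531.

|H(j1)| ≈ 0.1531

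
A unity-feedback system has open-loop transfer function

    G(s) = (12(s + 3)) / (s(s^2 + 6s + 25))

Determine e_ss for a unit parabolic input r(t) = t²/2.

G(s) has one pole at the origin.
This is a Type 1 system; Ka = lim_{s→0} s^2·G(s) = 0, so the steady-state error for a parabola input is infinite.

e_ss = ∞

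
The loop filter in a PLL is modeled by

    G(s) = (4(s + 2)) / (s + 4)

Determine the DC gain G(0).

G(0) = 2

At s = 0 each factor (s + a) contributes a and each (s^2 + bs + c) contributes c.
G(0) = 4·(2) / ((4)) = 8/4 = 2.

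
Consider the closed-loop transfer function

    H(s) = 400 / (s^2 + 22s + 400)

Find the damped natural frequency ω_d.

Comparing s^2 + 22s + 400 to s^2 + 2ζωₙs + ωₙ²: ωₙ = 20 rad/s and ζ = 22/(2·20) = 0.55.
ζωₙ = 22/2 = 11, so ω_d = ωₙ√(1−ζ²) = √(ωₙ² − (ζωₙ)²) = √(400 − 11²) = √279 ≈ 16.70 rad/s.

ω_d ≈ 16.70 rad/s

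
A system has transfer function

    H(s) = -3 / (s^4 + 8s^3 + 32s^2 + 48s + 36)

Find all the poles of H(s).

The poles are the roots of the denominator s^4 + 8s^3 + 32s^2 + 48s + 36 = 0.
No real roots exist; factor into two real quadratics: (s^2 + 2s + 2)(s^2 + 6s + 18) = 0.
Each quadratic gives a conjugate pair via the quadratic formula.

s = -1 ± j, -3 ± 3j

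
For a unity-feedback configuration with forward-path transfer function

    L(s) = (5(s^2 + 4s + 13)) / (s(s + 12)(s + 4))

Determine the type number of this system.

Type 1

The denominator has 1 factor of s at the origin (free integrator), so this is a Type 1 system.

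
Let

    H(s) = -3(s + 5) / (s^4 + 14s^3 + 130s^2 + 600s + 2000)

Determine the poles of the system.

s = -5 ± 5j, -2 ± 6j

The poles are the roots of the denominator s^4 + 14s^3 + 130s^2 + 600s + 2000 = 0.
No real roots exist; factor into two real quadratics: (s^2 + 10s + 50)(s^2 + 4s + 40) = 0.
Each quadratic gives a conjugate pair via the quadratic formula.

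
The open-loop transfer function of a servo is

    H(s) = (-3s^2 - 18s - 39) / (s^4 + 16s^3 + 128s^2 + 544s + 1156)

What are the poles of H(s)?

The poles are the roots of the denominator s^4 + 16s^3 + 128s^2 + 544s + 1156 = 0.
No real roots exist; factor into two real quadratics: (s^2 + 10s + 34)(s^2 + 6s + 34) = 0.
Each quadratic gives a conjugate pair via the quadratic formula.

s = -5 ± 3j, -3 ± 5j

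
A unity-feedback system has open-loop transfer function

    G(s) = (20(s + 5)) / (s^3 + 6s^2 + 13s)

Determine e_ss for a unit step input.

e_ss = 0

G(s) has one pole at the origin.
This is a Type 1 system; for a step input the steady-state error is zero.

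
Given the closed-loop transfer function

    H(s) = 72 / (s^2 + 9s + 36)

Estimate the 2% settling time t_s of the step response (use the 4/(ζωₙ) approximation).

Comparing s^2 + 9s + 36 to s^2 + 2ζωₙs + ωₙ²: ωₙ = 6 rad/s and ζ = 9/(2·6) = 0.75.
ζωₙ = 9/2 = 4.5, so t_s ≈ 4/(ζωₙ) = 4/4.5 ≈ 0.8889 s.

t_s ≈ 0.8889 s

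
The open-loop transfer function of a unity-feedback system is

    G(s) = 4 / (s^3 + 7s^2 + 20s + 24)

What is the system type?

The denominator has no factor of s at the origin — no free integrator — so this is a Type 0 system.

Type 0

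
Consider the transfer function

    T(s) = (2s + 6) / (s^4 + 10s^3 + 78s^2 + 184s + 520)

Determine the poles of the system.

s = -1 ± 3j, -4 ± 6j

The poles are the roots of the denominator s^4 + 10s^3 + 78s^2 + 184s + 520 = 0.
No real roots exist; factor into two real quadratics: (s^2 + 2s + 10)(s^2 + 8s + 52) = 0.
Each quadratic gives a conjugate pair via the quadratic formula.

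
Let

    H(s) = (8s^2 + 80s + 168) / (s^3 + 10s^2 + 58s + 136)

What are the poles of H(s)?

s = -3 ± 5j, -4

The poles are the roots of the denominator s^3 + 10s^2 + 58s + 136 = 0.
Trying s = -4: the polynomial evaluates to 0, so (s + 4) is a factor.
Dividing out leaves s^2 + 6s + 34 = 0.
The quadratic formula then gives s = -3 ± 5j.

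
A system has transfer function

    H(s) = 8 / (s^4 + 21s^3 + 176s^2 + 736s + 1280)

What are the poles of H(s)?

s = -4 + 4j, -4 - 4j, -8, -5

The poles are the roots of the denominator s^4 + 21s^3 + 176s^2 + 736s + 1280 = 0.
Trying s = -8: the polynomial evaluates to 0, so (s + 8) is a factor.
Dividing out leaves s^3 + 13s^2 + 72s + 160 = 0.
This factors further as (s^2 + 8s + 32)(s + 5) = 0.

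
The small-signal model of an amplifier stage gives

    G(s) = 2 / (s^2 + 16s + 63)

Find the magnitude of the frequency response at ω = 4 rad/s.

Substitute s = j4: numerator = 2, denominator = 47 + j64.
|G(j4)| = |2| / |47 + j64| = 2 / 79.404 ≈ 0.02519.

|G(j4)| ≈ 0.02519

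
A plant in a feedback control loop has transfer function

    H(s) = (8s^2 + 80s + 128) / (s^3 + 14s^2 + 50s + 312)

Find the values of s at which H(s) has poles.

s = -1 ± 5j, -12

The poles are the roots of the denominator s^3 + 14s^2 + 50s + 312 = 0.
Trying s = -12: the polynomial evaluates to 0, so (s + 12) is a factor.
Dividing out leaves s^2 + 2s + 26 = 0.
The quadratic formula then gives s = -1 ± 5j.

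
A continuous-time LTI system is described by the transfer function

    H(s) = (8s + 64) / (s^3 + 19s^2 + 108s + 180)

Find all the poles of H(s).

The poles are the roots of the denominator s^3 + 19s^2 + 108s + 180 = 0.
Trying s = -6: the polynomial evaluates to 0, so (s + 6) is a factor.
Dividing out leaves s^2 + 13s + 30 = 0.
Factoring the quadratic: (s + 3)(s + 10) = 0.

s = -6, -3, -10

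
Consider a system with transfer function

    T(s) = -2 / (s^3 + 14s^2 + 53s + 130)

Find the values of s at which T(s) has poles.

s = -2 + 3j, -2 - 3j, -10

The poles are the roots of the denominator s^3 + 14s^2 + 53s + 130 = 0.
Trying s = -10: the polynomial evaluates to 0, so (s + 10) is a factor.
Dividing out leaves s^2 + 4s + 13 = 0.
The quadratic formula then gives s = -2 ± 3j.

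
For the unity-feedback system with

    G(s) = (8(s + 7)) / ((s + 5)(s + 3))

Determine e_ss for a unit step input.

G(s) has no poles at the origin.
This is a Type 0 system. Kp = lim_{s→0} G(s) = 56/15.
e_ss = 1/(1 + Kp) = 1/(1 + 56/15) = 15/71 ≈ 0.2113.

e_ss = 0.2113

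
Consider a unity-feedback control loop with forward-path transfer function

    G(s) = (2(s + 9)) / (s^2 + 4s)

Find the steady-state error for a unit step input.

e_ss = 0

G(s) has one pole at the origin.
This is a Type 1 system; for a step input the steady-state error is zero.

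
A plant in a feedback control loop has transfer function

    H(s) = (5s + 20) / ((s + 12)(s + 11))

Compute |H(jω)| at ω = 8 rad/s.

Substitute s = j8: numerator = 20 + j40, denominator = 68 + j184.
|H(j8)| = |20 + j40| / |68 + j184| = 44.721 / 196.16 ≈ 0.2280.

|H(j8)| ≈ 0.2280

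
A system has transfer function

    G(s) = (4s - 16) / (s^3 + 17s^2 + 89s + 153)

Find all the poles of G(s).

s = -9, -4 ± j

The poles are the roots of the denominator s^3 + 17s^2 + 89s + 153 = 0.
Trying s = -9: the polynomial evaluates to 0, so (s + 9) is a factor.
Dividing out leaves s^2 + 8s + 17 = 0.
The quadratic formula then gives s = -4 ± 1j.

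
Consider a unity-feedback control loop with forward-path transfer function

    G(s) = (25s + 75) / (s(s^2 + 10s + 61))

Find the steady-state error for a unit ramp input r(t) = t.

G(s) has one pole at the origin.
This is a Type 1 system. Kv = lim_{s→0} s·G(s) = 75/61.
e_ss = 1/Kv = 1/(75/61) = 61/75 ≈ 0.8133.

e_ss = 0.8133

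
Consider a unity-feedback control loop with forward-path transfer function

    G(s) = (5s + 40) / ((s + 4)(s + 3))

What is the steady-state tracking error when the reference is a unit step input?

e_ss = 0.2308

G(s) has no poles at the origin.
This is a Type 0 system. Kp = lim_{s→0} G(s) = 40/12 = 10/3.
e_ss = 1/(1 + Kp) = 1/(1 + 10/3) = 3/13 ≈ 0.2308.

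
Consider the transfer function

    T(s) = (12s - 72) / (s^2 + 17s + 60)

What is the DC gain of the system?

T(0) = -6/5 ≈ -1.200

Set s = 0: T(0) = (-72) / (60) = -6/5.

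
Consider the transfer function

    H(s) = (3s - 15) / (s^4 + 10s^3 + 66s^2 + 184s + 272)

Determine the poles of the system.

s = -3 ± 5j, -2 ± 2j

The poles are the roots of the denominator s^4 + 10s^3 + 66s^2 + 184s + 272 = 0.
No real roots exist; factor into two real quadratics: (s^2 + 6s + 34)(s^2 + 4s + 8) = 0.
Each quadratic gives a conjugate pair via the quadratic formula.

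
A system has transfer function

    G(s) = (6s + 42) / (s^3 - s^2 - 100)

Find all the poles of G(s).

s = -2 ± 4j, 5

The poles are the roots of the denominator s^3 - s^2 - 100 = 0.
Trying s = 5: the polynomial evaluates to 0, so (s - 5) is a factor.
Dividing out leaves s^2 + 4s + 20 = 0.
The quadratic formula then gives s = -2 ± 4j.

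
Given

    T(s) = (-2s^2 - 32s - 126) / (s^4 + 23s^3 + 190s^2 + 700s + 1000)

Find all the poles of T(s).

The poles are the roots of the denominator s^4 + 23s^3 + 190s^2 + 700s + 1000 = 0.
Trying s = -5: the polynomial evaluates to 0, so (s + 5) is a factor.
Dividing out leaves s^3 + 18s^2 + 100s + 200 = 0.
This factors further as (s^2 + 8s + 20)(s + 10) = 0.

s = -5, -4 ± 2j, -10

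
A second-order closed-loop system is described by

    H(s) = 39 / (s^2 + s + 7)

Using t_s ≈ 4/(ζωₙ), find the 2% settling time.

t_s ≈ 8 s

Comparing s^2 + s + 7 to s^2 + 2ζωₙs + ωₙ²: ωₙ = √7 ≈ 2.646 rad/s and ζ = 1/(2·√7) ≈ 0.1890.
ζωₙ = 1/2 = 0.5, so t_s ≈ 4/(ζωₙ) = 4/0.5 = 8 s.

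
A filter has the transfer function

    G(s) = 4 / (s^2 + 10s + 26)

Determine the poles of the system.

The poles are the roots of the denominator s^2 + 10s + 26 = 0.
Using the quadratic formula: s = (-10 ± √(-4))/2 = -5 ± 1j.

s = -5 ± j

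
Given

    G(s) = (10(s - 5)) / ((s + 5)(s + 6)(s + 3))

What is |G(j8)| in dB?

|G(j8)|_dB ≈ -18.6 dB

Substitute s = j8: numerator = -50 + j80, denominator = -806 - j8.
|G(j8)| = |-50 + j80| / |-806 - j8| = 94.340 / 806.04 ≈ 0.1170.
In decibels: 20·log₁₀(0.1170) ≈ -18.6 dB.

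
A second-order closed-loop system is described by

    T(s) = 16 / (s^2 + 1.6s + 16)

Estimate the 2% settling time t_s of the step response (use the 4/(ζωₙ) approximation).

Comparing s^2 + 1.6s + 16 to s^2 + 2ζωₙs + ωₙ²: ωₙ = 4 rad/s and ζ = 1.6/(2·4) = 0.2.
ζωₙ = 1.6/2 = 0.8, so t_s ≈ 4/(ζωₙ) = 4/0.8 = 5 s.

t_s ≈ 5 s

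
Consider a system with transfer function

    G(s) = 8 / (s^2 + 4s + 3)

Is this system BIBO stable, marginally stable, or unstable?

The denominator s^2 + 4s + 3 factors as (s + 3)(s + 1), giving poles at s = -3, -1.
Since all poles lie strictly in the left half-plane, the system is stable.

stable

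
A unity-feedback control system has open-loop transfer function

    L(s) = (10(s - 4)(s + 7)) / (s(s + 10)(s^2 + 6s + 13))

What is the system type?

Type 1

The denominator has 1 factor of s at the origin (free integrator), so this is a Type 1 system.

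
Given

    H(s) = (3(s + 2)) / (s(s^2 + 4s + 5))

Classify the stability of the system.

marginally stable

The poles can be read from the denominator factors: s = 0, -2 + j, -2 - j.
Since the simple pole(s) at s = 0 lie on the jω-axis with none in the right half-plane, the system is marginally stable.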